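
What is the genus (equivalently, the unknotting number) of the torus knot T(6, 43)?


For a torus knot T(p,q), both the unknotting number and genus equal (p-1)(q-1)/2.
= (6-1)(43-1)/2
= 5*42/2
= 210/2 = 105

105


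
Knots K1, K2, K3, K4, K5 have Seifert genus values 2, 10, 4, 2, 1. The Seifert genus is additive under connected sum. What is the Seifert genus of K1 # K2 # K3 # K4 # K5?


The Seifert genus is additive under connected sum.
Seifert genus(K1 # K2 # K3 # K4 # K5) = (2) + (10) + (4) + (2) + (1)
= 19

19


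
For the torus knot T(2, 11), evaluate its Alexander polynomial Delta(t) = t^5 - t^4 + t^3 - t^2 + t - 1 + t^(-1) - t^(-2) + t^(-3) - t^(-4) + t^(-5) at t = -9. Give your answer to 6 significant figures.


Substituting t = -9 into Delta(t) = t^5 - t^4 + t^3 - t^2 + t - 1 + t^(-1) - t^(-2) + t^(-3) - t^(-4) + t^(-5):
Term values: (-59049) + (-6561) + (-729) + (-81) + (-9) + (-1) + (-0.111111) + (-0.0123457) + (-0.00137174) + (-0.000152416) + (-1.69351e-05)
Sum = -66430.125
Rounded to 6 significant figures: -66430.1

-66430.1


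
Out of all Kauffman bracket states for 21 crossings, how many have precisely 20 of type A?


We choose which 20 of 21 crossings get A-smoothings.
C(21, 20) = 21! / (20! * 1!)
= 21

21


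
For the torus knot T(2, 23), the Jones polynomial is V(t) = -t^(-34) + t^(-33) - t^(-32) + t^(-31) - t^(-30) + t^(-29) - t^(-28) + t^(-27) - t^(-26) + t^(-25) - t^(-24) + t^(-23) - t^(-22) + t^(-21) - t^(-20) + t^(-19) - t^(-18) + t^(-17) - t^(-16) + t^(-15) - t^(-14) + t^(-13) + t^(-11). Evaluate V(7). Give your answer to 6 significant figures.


Substituting t = 7 into V(t) = -t^(-34) + t^(-33) - t^(-32) + t^(-31) - t^(-30) + t^(-29) - t^(-28) + t^(-27) - t^(-26) + t^(-25) - t^(-24) + t^(-23) - t^(-22) + t^(-21) - t^(-20) + t^(-19) - t^(-18) + t^(-17) - t^(-16) + t^(-15) - t^(-14) + t^(-13) + t^(-11):
  (-)t^(-34) = -1.84785e-29
  (+)t^(-33) = 1.29349e-28
  (-)t^(-32) = -9.05446e-28
  (+)t^(-31) = 6.33812e-27
  (-)t^(-30) = -4.43669e-26
  (+)t^(-29) = 3.10568e-25
  (-)t^(-28) = -2.17398e-24
  (+)t^(-27) = 1.52178e-23
  (-)t^(-26) = -1.06525e-22
  (+)t^(-25) = 7.45674e-22
  (-)t^(-24) = -5.21972e-21
  (+)t^(-23) = 3.6538e-20
  (-)t^(-22) = -2.55766e-19
  (+)t^(-21) = 1.79036e-18
  (-)t^(-20) = -1.25325e-17
  (+)t^(-19) = 8.77278e-17
  (-)t^(-18) = -6.14095e-16
  (+)t^(-17) = 4.29866e-15
  (-)t^(-16) = -3.00906e-14
  (+)t^(-15) = 2.10634e-13
  (-)t^(-14) = -1.47444e-12
  (+)t^(-13) = 1.03211e-11
  (+)t^(-11) = 5.05733e-10
Sum = (-1.84785e-29) + (1.29349e-28) + (-9.05446e-28) + (6.33812e-27) + (-4.43669e-26) + (3.10568e-25) + (-2.17398e-24) + (1.52178e-23) + (-1.06525e-22) + (7.45674e-22) + (-5.21972e-21) + (3.6538e-20) + (-2.55766e-19) + (1.79036e-18) + (-1.25325e-17) + (8.77278e-17) + (-6.14095e-16) + (4.29866e-15) + (-3.00906e-14) + (2.10634e-13) + (-1.47444e-12) + (1.03211e-11) + (5.05733e-10)
= 5.147642626e-10
Rounded to 6 significant figures: 5.14764e-10

5.14764e-10


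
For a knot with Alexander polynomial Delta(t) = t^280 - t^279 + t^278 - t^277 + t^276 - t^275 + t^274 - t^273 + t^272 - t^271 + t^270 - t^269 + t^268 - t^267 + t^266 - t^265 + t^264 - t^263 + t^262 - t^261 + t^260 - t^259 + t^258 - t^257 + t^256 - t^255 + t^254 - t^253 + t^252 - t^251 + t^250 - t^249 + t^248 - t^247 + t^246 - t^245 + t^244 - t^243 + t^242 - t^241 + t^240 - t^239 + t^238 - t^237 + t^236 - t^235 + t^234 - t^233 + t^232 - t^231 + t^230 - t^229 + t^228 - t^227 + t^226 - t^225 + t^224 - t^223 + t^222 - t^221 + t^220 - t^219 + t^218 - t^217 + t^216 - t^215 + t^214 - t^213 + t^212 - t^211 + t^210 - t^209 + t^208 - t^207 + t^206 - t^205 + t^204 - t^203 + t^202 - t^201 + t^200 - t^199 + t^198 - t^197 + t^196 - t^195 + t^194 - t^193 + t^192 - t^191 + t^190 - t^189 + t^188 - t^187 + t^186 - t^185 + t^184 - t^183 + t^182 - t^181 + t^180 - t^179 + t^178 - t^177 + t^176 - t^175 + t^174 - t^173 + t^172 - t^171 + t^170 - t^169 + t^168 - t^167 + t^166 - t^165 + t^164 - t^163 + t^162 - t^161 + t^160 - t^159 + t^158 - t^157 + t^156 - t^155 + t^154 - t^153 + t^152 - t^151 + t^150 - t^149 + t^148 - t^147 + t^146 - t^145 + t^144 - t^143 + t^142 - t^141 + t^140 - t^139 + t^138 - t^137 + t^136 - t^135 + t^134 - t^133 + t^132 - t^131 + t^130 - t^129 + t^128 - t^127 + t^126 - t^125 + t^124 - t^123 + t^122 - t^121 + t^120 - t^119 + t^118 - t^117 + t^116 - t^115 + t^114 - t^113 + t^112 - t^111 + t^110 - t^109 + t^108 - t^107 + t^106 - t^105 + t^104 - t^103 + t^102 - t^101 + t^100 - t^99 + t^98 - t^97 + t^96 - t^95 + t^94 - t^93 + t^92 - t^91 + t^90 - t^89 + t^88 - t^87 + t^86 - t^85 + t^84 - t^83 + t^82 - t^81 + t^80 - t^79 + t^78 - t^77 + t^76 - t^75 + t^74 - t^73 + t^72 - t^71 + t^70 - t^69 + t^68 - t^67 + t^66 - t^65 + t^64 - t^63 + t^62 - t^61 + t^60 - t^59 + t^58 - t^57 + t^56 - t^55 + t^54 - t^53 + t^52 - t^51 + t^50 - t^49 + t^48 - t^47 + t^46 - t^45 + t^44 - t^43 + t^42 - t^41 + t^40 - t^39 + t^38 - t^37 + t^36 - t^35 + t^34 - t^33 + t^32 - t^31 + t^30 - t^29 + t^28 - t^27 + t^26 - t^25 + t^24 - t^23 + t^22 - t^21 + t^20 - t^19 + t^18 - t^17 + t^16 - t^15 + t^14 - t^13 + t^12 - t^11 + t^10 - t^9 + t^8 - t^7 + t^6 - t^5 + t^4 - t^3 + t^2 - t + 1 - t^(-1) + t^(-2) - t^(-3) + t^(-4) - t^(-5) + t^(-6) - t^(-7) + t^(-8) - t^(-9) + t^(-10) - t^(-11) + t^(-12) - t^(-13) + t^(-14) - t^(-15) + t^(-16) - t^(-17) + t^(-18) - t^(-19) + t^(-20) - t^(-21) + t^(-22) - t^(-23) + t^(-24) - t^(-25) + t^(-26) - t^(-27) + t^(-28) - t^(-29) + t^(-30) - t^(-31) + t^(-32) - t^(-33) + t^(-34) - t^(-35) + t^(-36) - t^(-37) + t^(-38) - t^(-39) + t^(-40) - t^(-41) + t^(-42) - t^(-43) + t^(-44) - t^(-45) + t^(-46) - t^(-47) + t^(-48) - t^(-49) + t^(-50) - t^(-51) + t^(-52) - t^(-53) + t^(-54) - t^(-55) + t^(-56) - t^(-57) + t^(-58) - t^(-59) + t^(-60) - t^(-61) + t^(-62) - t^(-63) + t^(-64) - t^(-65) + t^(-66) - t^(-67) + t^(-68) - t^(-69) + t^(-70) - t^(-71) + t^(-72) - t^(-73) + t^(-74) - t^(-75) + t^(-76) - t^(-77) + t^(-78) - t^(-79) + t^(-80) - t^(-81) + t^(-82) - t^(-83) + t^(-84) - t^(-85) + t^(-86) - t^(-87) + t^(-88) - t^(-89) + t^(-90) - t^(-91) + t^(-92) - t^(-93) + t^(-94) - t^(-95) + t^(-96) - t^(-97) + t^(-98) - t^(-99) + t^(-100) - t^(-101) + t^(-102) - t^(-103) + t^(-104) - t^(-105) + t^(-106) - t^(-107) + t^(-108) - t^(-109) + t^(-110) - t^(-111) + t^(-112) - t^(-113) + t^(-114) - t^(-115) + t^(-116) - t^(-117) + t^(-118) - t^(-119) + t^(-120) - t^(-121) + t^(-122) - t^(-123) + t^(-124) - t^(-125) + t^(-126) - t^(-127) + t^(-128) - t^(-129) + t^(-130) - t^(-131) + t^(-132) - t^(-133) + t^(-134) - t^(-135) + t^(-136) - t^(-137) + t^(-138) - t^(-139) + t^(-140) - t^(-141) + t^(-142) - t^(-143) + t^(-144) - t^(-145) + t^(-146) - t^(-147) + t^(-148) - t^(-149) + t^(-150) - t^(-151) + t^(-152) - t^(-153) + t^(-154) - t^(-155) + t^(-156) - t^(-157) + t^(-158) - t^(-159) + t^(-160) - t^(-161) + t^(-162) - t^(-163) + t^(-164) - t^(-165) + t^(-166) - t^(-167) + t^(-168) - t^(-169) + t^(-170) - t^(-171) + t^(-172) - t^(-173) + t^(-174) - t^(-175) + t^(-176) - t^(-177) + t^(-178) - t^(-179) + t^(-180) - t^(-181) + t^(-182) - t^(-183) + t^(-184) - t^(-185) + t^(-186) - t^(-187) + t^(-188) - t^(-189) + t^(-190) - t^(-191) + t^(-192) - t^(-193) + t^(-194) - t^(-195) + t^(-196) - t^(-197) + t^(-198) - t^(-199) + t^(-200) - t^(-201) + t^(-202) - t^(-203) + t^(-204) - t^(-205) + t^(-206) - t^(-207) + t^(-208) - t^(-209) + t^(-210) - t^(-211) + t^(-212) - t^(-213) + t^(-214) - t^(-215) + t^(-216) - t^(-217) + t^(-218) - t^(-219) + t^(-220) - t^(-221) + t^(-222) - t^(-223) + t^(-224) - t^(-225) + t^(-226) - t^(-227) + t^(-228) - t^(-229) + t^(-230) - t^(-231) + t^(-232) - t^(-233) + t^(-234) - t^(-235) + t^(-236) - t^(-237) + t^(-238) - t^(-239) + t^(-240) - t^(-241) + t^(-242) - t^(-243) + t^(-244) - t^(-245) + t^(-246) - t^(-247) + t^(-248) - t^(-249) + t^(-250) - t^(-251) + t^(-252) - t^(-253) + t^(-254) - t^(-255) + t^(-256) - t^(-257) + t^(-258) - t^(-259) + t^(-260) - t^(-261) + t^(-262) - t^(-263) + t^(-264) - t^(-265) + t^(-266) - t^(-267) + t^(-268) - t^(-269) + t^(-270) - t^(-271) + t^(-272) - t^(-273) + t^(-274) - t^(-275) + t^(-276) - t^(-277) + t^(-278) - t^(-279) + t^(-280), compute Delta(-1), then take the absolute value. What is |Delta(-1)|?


Step 1: The polynomial has 561 terms with alternating signs, exponents from 280 down to -280.
Step 2: Substitute t = -1. The i-th term has coefficient (-1)^i and exponent (m-i),
  so its value is (-1)^i * (-1)^(m-i) = (-1)^m = 1 for every i.
Step 3: All 561 terms equal 1, so Delta(-1) = 561 * (1) = 561
Step 4: |Delta(-1)| = 561

561


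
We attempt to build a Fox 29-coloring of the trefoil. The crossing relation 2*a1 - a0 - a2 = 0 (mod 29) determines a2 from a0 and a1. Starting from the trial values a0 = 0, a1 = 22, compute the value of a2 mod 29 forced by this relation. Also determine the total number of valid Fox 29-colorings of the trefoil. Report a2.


Step 1: Apply the given crossing relation 2*a1 - a0 - a2 = 0 (mod 29).
  a2 = 2*a1 - a0 mod 29
  a2 = 2*22 - 0 mod 29
  a2 = 44 - 0 mod 29
  a2 = 44 mod 29 = 15
Step 2: The trefoil has determinant 3.
  Number of Fox p-colorings (p prime) is p^2 if p = 3, else p.
  Since 29 does not divide 3, only trivial (constant) colorings exist.
  (So the trial a0 = 0, a1 = 22 with a0 != a1 does NOT extend to a valid coloring of the whole trefoil: the other two crossing relations require 3*(a1 - a0) = 0 (mod 29), which fails.)
  Total colorings = 29
Step 3: a2 = 15, total Fox 29-colorings = 29

15


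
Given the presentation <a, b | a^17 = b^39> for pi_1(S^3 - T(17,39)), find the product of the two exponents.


The relation is a^17 = b^39.
Product of exponents = 17 * 39
= 663

663


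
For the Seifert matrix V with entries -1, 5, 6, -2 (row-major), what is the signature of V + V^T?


Step 1: V + V^T = [[-2, 11], [11, -4]]
Step 2: trace = -6, det = -113
Step 3: Discriminant = (-6)^2 - 4*(-113) = 488
Step 4: Eigenvalues: 8.04536, -14.0454
Step 5: Signature = (# positive eigenvalues) - (# negative eigenvalues) = 0

0


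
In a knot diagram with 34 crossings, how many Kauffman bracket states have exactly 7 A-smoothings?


We choose which 7 of 34 crossings get A-smoothings.
C(34, 7) = 34! / (7! * 27!)
= 5379616

5379616


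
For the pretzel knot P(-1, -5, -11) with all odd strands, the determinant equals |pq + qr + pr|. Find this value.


Step 1: Compute pq + qr + pr.
pq = (-1)*(-5) = 5
qr = (-5)*(-11) = 55
pr = (-1)*(-11) = 11
pq + qr + pr = 5 + 55 + 11 = 71
Step 2: Take absolute value.
det(P(-1,-5,-11)) = |71| = 71

71


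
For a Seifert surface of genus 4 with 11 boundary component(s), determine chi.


chi = 2 - 2g - b
= 2 - 2*4 - 11
= 2 - 8 - 11 = -17

-17


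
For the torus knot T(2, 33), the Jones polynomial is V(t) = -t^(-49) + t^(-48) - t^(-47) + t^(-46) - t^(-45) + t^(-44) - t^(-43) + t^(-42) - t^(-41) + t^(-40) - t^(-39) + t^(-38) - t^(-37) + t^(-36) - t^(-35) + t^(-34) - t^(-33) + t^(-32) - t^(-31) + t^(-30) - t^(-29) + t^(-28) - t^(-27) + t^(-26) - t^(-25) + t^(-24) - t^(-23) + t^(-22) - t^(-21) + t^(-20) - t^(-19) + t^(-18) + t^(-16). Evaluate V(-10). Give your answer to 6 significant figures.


Substituting t = -10 into V(t) = -t^(-49) + t^(-48) - t^(-47) + t^(-46) - t^(-45) + t^(-44) - t^(-43) + t^(-42) - t^(-41) + t^(-40) - t^(-39) + t^(-38) - t^(-37) + t^(-36) - t^(-35) + t^(-34) - t^(-33) + t^(-32) - t^(-31) + t^(-30) - t^(-29) + t^(-28) - t^(-27) + t^(-26) - t^(-25) + t^(-24) - t^(-23) + t^(-22) - t^(-21) + t^(-20) - t^(-19) + t^(-18) + t^(-16):
  (-)t^(-49) = 1e-49
  (+)t^(-48) = 1e-48
  (-)t^(-47) = 1e-47
  (+)t^(-46) = 1e-46
  (-)t^(-45) = 1e-45
  (+)t^(-44) = 1e-44
  (-)t^(-43) = 1e-43
  (+)t^(-42) = 1e-42
  (-)t^(-41) = 1e-41
  (+)t^(-40) = 1e-40
  (-)t^(-39) = 1e-39
  (+)t^(-38) = 1e-38
  (-)t^(-37) = 1e-37
  (+)t^(-36) = 1e-36
  (-)t^(-35) = 1e-35
  (+)t^(-34) = 1e-34
  (-)t^(-33) = 1e-33
  (+)t^(-32) = 1e-32
  (-)t^(-31) = 1e-31
  (+)t^(-30) = 1e-30
  (-)t^(-29) = 1e-29
  (+)t^(-28) = 1e-28
  (-)t^(-27) = 1e-27
  (+)t^(-26) = 1e-26
  (-)t^(-25) = 1e-25
  (+)t^(-24) = 1e-24
  (-)t^(-23) = 1e-23
  (+)t^(-22) = 1e-22
  (-)t^(-21) = 1e-21
  (+)t^(-20) = 1e-20
  (-)t^(-19) = 1e-19
  (+)t^(-18) = 1e-18
  (+)t^(-16) = 1e-16
Sum = (1e-49) + (1e-48) + (1e-47) + (1e-46) + (1e-45) + (1e-44) + (1e-43) + (1e-42) + (1e-41) + (1e-40) + (1e-39) + (1e-38) + (1e-37) + (1e-36) + (1e-35) + (1e-34) + (1e-33) + (1e-32) + (1e-31) + (1e-30) + (1e-29) + (1e-28) + (1e-27) + (1e-26) + (1e-25) + (1e-24) + (1e-23) + (1e-22) + (1e-21) + (1e-20) + (1e-19) + (1e-18) + (1e-16)
= 1.011111111e-16
Rounded to 6 significant figures: 1.01111e-16

1.01111e-16


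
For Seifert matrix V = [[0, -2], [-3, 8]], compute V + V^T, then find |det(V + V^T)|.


Step 1: Form V + V^T where V = [[0, -2], [-3, 8]]
  V^T = [[0, -3], [-2, 8]]
  V + V^T = [[0, -5], [-5, 16]]
Step 2: det(V + V^T) = 0*16 - (-5)*(-5)
  = 0 - 25 = -25
Step 3: Knot determinant = |det(V + V^T)| = |-25| = 25

25


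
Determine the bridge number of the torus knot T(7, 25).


The bridge number of T(p,q) is min(p,q).
min(7, 25) = 7

7


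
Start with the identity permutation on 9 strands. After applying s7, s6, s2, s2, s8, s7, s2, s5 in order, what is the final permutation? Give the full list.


Starting with identity [1, 2, 3, 4, 5, 6, 7, 8, 9].
Apply generators in sequence:
  After s7: [1, 2, 3, 4, 5, 6, 8, 7, 9]
  After s6: [1, 2, 3, 4, 5, 8, 6, 7, 9]
  After s2: [1, 3, 2, 4, 5, 8, 6, 7, 9]
  After s2: [1, 2, 3, 4, 5, 8, 6, 7, 9]
  After s8: [1, 2, 3, 4, 5, 8, 6, 9, 7]
  After s7: [1, 2, 3, 4, 5, 8, 9, 6, 7]
  After s2: [1, 3, 2, 4, 5, 8, 9, 6, 7]
  After s5: [1, 3, 2, 4, 8, 5, 9, 6, 7]
Final permutation: [1, 3, 2, 4, 8, 5, 9, 6, 7]

[1, 3, 2, 4, 8, 5, 9, 6, 7]


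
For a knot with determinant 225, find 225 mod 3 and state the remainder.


Step 1: A knot is p-colorable if and only if p divides its determinant.
Step 2: Compute 225 mod 3.
225 = 75 * 3 + 0
Step 3: 225 mod 3 = 0
Step 4: The knot is 3-colorable: yes

0


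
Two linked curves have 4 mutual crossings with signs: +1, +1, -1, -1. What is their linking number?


Step 1: Count positive crossings: 2
Step 2: Count negative crossings: 2
Step 3: Sum of signs = 2 - 2 = 0
Step 4: Linking number = sum/2 = 0/2 = 0

0


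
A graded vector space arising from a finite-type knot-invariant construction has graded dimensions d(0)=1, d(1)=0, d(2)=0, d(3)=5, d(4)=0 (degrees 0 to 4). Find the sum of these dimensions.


Total dimension = d(0) + d(1) + ... + d(4)
= 1 + 0 + 0 + 5 + 0
= 6

6


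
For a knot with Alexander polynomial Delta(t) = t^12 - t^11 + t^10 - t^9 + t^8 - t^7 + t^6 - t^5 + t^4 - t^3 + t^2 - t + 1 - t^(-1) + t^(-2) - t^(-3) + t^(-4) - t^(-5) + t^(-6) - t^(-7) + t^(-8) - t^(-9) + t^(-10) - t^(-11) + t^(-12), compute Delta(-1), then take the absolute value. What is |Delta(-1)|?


Step 1: The polynomial has 25 terms with alternating signs, exponents from 12 down to -12.
Step 2: Substitute t = -1. The i-th term has coefficient (-1)^i and exponent (m-i),
  so its value is (-1)^i * (-1)^(m-i) = (-1)^m = 1 for every i.
Step 3: All 25 terms equal 1, so Delta(-1) = 25 * (1) = 25
Step 4: |Delta(-1)| = 25

25


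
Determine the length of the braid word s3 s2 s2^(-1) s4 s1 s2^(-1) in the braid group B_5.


The word length counts the number of generators (including inverses).
Listing each generator: s3, s2, s2^(-1), s4, s1, s2^(-1)
There are 6 generators in this braid word.

6


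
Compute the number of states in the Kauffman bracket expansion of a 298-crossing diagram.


Each crossing contributes 2 choices (A-smoothing or B-smoothing).
Total states = 2^298 = 509258994083621521567111422102344540262867098416484062659035112338595324940834176545849344

509258994083621521567111422102344540262867098416484062659035112338595324940834176545849344


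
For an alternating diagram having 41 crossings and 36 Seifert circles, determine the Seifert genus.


For alternating knots, g = (c - s + 1)/2.
= (41 - 36 + 1)/2
= 6/2 = 3

3


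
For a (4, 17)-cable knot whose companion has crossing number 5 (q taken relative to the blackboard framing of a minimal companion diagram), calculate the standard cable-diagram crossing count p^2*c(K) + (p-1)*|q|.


Step 1: Each of the c(K) crossings of the companion diagram becomes p*p = p^2 crossings among the p parallel strands, and each of the |q| twists s_1 s_2 ... s_(p-1) adds (p-1) crossings.
  Crossings = p^2 * c(K) + (p-1)*|q|
Step 2: = 4^2 * 5 + (4-1)*17
Step 3: = 16*5 + 3*17
Step 4: = 80 + 51 = 131

131


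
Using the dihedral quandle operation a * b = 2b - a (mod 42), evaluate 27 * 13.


27 * 13 = 2*13 - 27 mod 42
= 26 - 27 mod 42
= -1 mod 42 = 41

41


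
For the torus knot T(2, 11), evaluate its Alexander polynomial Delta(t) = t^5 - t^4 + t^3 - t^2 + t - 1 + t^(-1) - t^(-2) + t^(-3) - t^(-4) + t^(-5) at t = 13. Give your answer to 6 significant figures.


Substituting t = 13 into Delta(t) = t^5 - t^4 + t^3 - t^2 + t - 1 + t^(-1) - t^(-2) + t^(-3) - t^(-4) + t^(-5):
Term values: (371293) + (-28561) + (2197) + (-169) + (13) + (-1) + (0.0769231) + (-0.00591716) + (0.000455166) + (-3.50128e-05) + (2.69329e-06)
Sum = 344772.0714
Rounded to 6 significant figures: 344772

344772


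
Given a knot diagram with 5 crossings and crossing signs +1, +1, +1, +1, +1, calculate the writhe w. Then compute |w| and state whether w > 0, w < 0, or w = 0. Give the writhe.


Step 1: Count positive crossings (+1).
Positive crossings: 5
Step 2: Count negative crossings (-1).
Negative crossings: 0
Step 3: Writhe = (positive) - (negative)
w = 5 - 0 = 5
Step 4: |w| = 5, and w is positive

5


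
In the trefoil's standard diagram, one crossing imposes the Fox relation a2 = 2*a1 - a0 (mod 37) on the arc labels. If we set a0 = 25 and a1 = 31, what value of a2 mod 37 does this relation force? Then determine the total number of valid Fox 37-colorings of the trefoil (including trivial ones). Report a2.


Step 1: Apply the given crossing relation 2*a1 - a0 - a2 = 0 (mod 37).
  a2 = 2*a1 - a0 mod 37
  a2 = 2*31 - 25 mod 37
  a2 = 62 - 25 mod 37
  a2 = 37 mod 37 = 0
Step 2: The trefoil has determinant 3.
  Number of Fox p-colorings (p prime) is p^2 if p = 3, else p.
  Since 37 does not divide 3, only trivial (constant) colorings exist.
  (So the trial a0 = 25, a1 = 31 with a0 != a1 does NOT extend to a valid coloring of the whole trefoil: the other two crossing relations require 3*(a1 - a0) = 0 (mod 37), which fails.)
  Total colorings = 37
Step 3: a2 = 0, total Fox 37-colorings = 37

0


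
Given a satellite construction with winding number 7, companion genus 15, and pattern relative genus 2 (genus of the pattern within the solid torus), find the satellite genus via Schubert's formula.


Schubert: g(satellite) = g_rel(pattern) + |winding| * g(companion),
where g_rel(pattern) is the genus of the pattern relative to the solid torus.
= 2 + 7 * 15
= 2 + 105 = 107

107


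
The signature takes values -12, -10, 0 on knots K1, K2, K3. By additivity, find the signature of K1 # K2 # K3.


The signature is additive under connected sum.
signature(K1 # K2 # K3) = (-12) + (-10) + (0)
= -22

-22


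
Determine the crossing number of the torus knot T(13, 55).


For a torus knot T(p, q) with gcd(p,q)=1,
the crossing number is min(p*(q-1), q*(p-1)).
p*(q-1) = 13*54 = 702
q*(p-1) = 55*12 = 660
min(702, 660) = 660

660


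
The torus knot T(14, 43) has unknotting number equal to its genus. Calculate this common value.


For a torus knot T(p,q), both the unknotting number and genus equal (p-1)(q-1)/2.
= (14-1)(43-1)/2
= 13*42/2
= 546/2 = 273

273


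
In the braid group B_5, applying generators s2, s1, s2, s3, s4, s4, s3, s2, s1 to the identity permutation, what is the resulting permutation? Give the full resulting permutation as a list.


Starting with identity [1, 2, 3, 4, 5].
Apply generators in sequence:
  After s2: [1, 3, 2, 4, 5]
  After s1: [3, 1, 2, 4, 5]
  After s2: [3, 2, 1, 4, 5]
  After s3: [3, 2, 4, 1, 5]
  After s4: [3, 2, 4, 5, 1]
  After s4: [3, 2, 4, 1, 5]
  After s3: [3, 2, 1, 4, 5]
  After s2: [3, 1, 2, 4, 5]
  After s1: [1, 3, 2, 4, 5]
Final permutation: [1, 3, 2, 4, 5]

[1, 3, 2, 4, 5]


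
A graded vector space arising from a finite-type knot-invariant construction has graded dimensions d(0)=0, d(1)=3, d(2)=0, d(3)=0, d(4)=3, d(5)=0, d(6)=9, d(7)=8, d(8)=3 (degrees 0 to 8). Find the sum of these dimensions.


Total dimension = d(0) + d(1) + ... + d(8)
= 0 + 3 + 0 + 0 + 3 + 0 + 9 + 8 + 3
= 26

26


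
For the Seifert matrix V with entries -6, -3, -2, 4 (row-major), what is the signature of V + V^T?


Step 1: V + V^T = [[-12, -5], [-5, 8]]
Step 2: trace = -4, det = -121
Step 3: Discriminant = (-4)^2 - 4*(-121) = 500
Step 4: Eigenvalues: 9.18034, -13.1803
Step 5: Signature = (# positive eigenvalues) - (# negative eigenvalues) = 0

0


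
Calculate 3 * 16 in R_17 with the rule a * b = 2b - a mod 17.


3 * 16 = 2*16 - 3 mod 17
= 32 - 3 mod 17
= 29 mod 17 = 12

12


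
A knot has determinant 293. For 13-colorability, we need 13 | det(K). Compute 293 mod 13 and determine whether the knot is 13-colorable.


Step 1: A knot is p-colorable if and only if p divides its determinant.
Step 2: Compute 293 mod 13.
293 = 22 * 13 + 7
Step 3: 293 mod 13 = 7
Step 4: The knot is 13-colorable: no

7


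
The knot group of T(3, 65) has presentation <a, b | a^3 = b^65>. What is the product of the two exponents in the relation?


The relation is a^3 = b^65.
Product of exponents = 3 * 65
= 195

195


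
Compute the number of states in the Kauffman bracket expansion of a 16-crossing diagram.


Each crossing contributes 2 choices (A-smoothing or B-smoothing).
Total states = 2^16 = 65536

65536


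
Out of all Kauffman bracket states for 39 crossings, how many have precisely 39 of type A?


We choose which 39 of 39 crossings get A-smoothings.
C(39, 39) = 39! / (39! * 0!)
= 1

1


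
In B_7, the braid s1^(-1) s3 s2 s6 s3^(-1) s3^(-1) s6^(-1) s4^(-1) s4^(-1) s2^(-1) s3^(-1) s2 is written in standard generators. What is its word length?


The word length counts the number of generators (including inverses).
Listing each generator: s1^(-1), s3, s2, s6, s3^(-1), s3^(-1), s6^(-1), s4^(-1), s4^(-1), s2^(-1), s3^(-1), s2
There are 12 generators in this braid word.

12


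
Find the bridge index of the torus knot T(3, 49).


The bridge number of T(p,q) is min(p,q).
min(3, 49) = 3

3


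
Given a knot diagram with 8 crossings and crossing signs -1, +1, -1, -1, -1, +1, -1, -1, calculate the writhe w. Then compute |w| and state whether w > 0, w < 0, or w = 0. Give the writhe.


Step 1: Count positive crossings (+1).
Positive crossings: 2
Step 2: Count negative crossings (-1).
Negative crossings: 6
Step 3: Writhe = (positive) - (negative)
w = 2 - 6 = -4
Step 4: |w| = 4, and w is negative

-4


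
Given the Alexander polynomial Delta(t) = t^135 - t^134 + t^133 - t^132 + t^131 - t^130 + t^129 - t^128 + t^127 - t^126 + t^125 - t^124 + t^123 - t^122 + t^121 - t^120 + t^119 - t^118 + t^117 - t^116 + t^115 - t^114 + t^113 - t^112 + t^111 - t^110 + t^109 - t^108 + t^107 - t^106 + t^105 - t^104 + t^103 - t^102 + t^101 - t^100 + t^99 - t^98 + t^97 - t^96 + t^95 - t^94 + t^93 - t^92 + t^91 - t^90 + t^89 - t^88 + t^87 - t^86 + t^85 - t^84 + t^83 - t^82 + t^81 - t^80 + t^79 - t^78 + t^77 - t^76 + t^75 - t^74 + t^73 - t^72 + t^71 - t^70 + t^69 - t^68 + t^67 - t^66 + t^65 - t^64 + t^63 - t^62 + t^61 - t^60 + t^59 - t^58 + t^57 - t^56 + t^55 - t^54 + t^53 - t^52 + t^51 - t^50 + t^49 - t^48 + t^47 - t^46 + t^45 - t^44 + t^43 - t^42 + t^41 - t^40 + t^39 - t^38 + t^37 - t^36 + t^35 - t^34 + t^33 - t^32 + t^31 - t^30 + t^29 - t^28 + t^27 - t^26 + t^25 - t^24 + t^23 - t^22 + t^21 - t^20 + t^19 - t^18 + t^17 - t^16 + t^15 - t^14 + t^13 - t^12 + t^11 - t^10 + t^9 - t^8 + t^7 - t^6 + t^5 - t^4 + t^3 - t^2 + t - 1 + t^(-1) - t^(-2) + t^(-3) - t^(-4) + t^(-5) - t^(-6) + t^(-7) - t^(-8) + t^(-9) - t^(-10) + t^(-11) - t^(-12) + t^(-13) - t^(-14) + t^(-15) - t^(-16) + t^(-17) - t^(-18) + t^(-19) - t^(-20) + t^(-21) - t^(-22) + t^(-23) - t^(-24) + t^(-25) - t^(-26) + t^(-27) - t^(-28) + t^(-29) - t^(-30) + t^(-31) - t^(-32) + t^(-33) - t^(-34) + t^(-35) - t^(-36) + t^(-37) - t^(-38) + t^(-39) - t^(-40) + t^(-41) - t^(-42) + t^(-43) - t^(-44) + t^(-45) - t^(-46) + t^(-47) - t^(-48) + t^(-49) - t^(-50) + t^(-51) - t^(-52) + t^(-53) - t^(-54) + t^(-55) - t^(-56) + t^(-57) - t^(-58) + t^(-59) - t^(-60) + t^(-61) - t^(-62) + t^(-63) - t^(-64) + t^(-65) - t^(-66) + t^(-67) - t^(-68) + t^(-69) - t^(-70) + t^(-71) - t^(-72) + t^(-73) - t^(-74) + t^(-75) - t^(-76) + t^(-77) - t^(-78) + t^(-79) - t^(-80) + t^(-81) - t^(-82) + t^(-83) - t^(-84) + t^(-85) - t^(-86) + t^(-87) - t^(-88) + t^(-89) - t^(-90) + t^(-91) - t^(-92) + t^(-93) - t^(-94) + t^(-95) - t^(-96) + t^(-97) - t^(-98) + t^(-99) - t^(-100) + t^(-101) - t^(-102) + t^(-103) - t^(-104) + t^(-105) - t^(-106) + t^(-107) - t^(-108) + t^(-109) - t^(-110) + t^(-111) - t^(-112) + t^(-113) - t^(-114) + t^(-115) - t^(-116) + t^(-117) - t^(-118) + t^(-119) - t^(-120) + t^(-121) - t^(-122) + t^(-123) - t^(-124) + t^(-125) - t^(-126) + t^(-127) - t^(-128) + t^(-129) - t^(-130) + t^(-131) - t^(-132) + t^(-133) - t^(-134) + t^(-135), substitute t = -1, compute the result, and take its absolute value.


Step 1: The polynomial has 271 terms with alternating signs, exponents from 135 down to -135.
Step 2: Substitute t = -1. The i-th term has coefficient (-1)^i and exponent (m-i),
  so its value is (-1)^i * (-1)^(m-i) = (-1)^m = -1 for every i.
Step 3: All 271 terms equal -1, so Delta(-1) = 271 * (-1) = -271
Step 4: |Delta(-1)| = 271

271


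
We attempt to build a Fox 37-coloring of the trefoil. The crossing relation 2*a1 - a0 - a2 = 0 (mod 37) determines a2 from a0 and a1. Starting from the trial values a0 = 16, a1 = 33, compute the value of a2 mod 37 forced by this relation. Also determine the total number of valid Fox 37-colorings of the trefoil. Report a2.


Step 1: Apply the given crossing relation 2*a1 - a0 - a2 = 0 (mod 37).
  a2 = 2*a1 - a0 mod 37
  a2 = 2*33 - 16 mod 37
  a2 = 66 - 16 mod 37
  a2 = 50 mod 37 = 13
Step 2: The trefoil has determinant 3.
  Number of Fox p-colorings (p prime) is p^2 if p = 3, else p.
  Since 37 does not divide 3, only trivial (constant) colorings exist.
  (So the trial a0 = 16, a1 = 33 with a0 != a1 does NOT extend to a valid coloring of the whole trefoil: the other two crossing relations require 3*(a1 - a0) = 0 (mod 37), which fails.)
  Total colorings = 37
Step 3: a2 = 13, total Fox 37-colorings = 37

13


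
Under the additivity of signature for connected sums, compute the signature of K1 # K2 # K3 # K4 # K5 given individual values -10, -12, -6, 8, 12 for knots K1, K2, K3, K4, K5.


The signature is additive under connected sum.
signature(K1 # K2 # K3 # K4 # K5) = (-10) + (-12) + (-6) + (8) + (12)
= -8

-8


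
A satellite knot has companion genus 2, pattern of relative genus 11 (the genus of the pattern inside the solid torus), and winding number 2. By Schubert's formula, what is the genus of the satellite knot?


Schubert: g(satellite) = g_rel(pattern) + |winding| * g(companion),
where g_rel(pattern) is the genus of the pattern relative to the solid torus.
= 11 + 2 * 2
= 11 + 4 = 15

15


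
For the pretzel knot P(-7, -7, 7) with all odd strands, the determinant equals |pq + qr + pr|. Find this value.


Step 1: Compute pq + qr + pr.
pq = (-7)*(-7) = 49
qr = (-7)*7 = -49
pr = (-7)*7 = -49
pq + qr + pr = 49 + (-49) + (-49) = -49
Step 2: Take absolute value.
det(P(-7,-7,7)) = |-49| = 49

49


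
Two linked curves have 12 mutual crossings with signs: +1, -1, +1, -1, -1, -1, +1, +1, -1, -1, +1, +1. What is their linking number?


Step 1: Count positive crossings: 6
Step 2: Count negative crossings: 6
Step 3: Sum of signs = 6 - 6 = 0
Step 4: Linking number = sum/2 = 0/2 = 0

0


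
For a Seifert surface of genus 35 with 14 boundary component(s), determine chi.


chi = 2 - 2g - b
= 2 - 2*35 - 14
= 2 - 70 - 14 = -82

-82


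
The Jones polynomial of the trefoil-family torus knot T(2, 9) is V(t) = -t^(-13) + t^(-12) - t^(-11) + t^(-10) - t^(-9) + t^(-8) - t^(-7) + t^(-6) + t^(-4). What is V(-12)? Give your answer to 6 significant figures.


Substituting t = -12 into V(t) = -t^(-13) + t^(-12) - t^(-11) + t^(-10) - t^(-9) + t^(-8) - t^(-7) + t^(-6) + t^(-4):
  (-)t^(-13) = 9.34639e-15
  (+)t^(-12) = 1.12157e-13
  (-)t^(-11) = 1.34588e-12
  (+)t^(-10) = 1.61506e-11
  (-)t^(-9) = 1.93807e-10
  (+)t^(-8) = 2.32568e-09
  (-)t^(-7) = 2.79082e-08
  (+)t^(-6) = 3.34898e-07
  (+)t^(-4) = 4.82253e-05
Sum = (9.34639e-15) + (1.12157e-13) + (1.34588e-12) + (1.61506e-11) + (1.93807e-10) + (2.32568e-09) + (2.79082e-08) + (3.34898e-07) + (4.82253e-05)
= 4.859065189e-05
Rounded to 6 significant figures: 4.85907e-05

4.85907e-05


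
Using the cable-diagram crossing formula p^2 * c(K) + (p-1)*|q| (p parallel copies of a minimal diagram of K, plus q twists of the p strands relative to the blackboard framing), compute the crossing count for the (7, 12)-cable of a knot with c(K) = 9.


Step 1: Each of the c(K) crossings of the companion diagram becomes p*p = p^2 crossings among the p parallel strands, and each of the |q| twists s_1 s_2 ... s_(p-1) adds (p-1) crossings.
  Crossings = p^2 * c(K) + (p-1)*|q|
Step 2: = 7^2 * 9 + (7-1)*12
Step 3: = 49*9 + 6*12
Step 4: = 441 + 72 = 513

513


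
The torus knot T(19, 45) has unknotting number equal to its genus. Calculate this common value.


For a torus knot T(p,q), both the unknotting number and genus equal (p-1)(q-1)/2.
= (19-1)(45-1)/2
= 18*44/2
= 792/2 = 396

396


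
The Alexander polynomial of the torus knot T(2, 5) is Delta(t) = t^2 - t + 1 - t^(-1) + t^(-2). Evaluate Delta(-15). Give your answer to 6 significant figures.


Substituting t = -15 into Delta(t) = t^2 - t + 1 - t^(-1) + t^(-2):
Term values: (225) + (15) + (1) + (0.0666667) + (0.00444444)
Sum = 241.0711111
Rounded to 6 significant figures: 241.071

241.071


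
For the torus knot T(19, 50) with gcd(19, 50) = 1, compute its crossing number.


For a torus knot T(p, q) with gcd(p,q)=1,
the crossing number is min(p*(q-1), q*(p-1)).
p*(q-1) = 19*49 = 931
q*(p-1) = 50*18 = 900
min(931, 900) = 900

900


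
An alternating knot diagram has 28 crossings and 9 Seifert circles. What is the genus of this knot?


For alternating knots, g = (c - s + 1)/2.
= (28 - 9 + 1)/2
= 20/2 = 10

10


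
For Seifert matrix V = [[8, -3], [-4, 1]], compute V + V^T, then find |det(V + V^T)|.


Step 1: Form V + V^T where V = [[8, -3], [-4, 1]]
  V^T = [[8, -4], [-3, 1]]
  V + V^T = [[16, -7], [-7, 2]]
Step 2: det(V + V^T) = 16*2 - (-7)*(-7)
  = 32 - 49 = -17
Step 3: Knot determinant = |det(V + V^T)| = |-17| = 17

17


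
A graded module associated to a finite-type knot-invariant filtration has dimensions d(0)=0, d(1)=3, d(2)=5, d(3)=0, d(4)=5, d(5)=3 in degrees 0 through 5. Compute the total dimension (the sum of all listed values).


Total dimension = d(0) + d(1) + ... + d(5)
= 0 + 3 + 5 + 0 + 5 + 3
= 16

16


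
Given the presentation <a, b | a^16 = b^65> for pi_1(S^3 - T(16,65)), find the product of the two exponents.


The relation is a^16 = b^65.
Product of exponents = 16 * 65
= 1040

1040


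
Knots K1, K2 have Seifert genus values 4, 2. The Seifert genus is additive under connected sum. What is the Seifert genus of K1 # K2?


The Seifert genus is additive under connected sum.
Seifert genus(K1 # K2) = (4) + (2)
= 6

6


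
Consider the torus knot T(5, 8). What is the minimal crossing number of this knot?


For a torus knot T(p, q) with gcd(p,q)=1,
the crossing number is min(p*(q-1), q*(p-1)).
p*(q-1) = 5*7 = 35
q*(p-1) = 8*4 = 32
min(35, 32) = 32

32


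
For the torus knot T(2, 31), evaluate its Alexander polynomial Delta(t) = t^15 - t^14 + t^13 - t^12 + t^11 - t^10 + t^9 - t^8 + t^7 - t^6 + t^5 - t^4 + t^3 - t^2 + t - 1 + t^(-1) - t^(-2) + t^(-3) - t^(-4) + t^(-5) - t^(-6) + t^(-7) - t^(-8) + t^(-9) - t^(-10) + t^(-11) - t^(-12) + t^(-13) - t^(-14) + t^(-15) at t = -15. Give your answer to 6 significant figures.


Substituting t = -15 into Delta(t) = t^15 - t^14 + t^13 - t^12 + t^11 - t^10 + t^9 - t^8 + t^7 - t^6 + t^5 - t^4 + t^3 - t^2 + t - 1 + t^(-1) - t^(-2) + t^(-3) - t^(-4) + t^(-5) - t^(-6) + t^(-7) - t^(-8) + t^(-9) - t^(-10) + t^(-11) - t^(-12) + t^(-13) - t^(-14) + t^(-15):
Term values: (-437893890380859392) + (-29192926025390624) + (-1946195068359375) + (-129746337890625) + (-8649755859375) + (-576650390625) + (-38443359375) + (-2562890625) + (-170859375) + (-11390625) + (-759375) + (-50625) + (-3375) + (-225) + (-15) + (-1) + (-0.0666667) + (-0.00444444) + (-0.000296296) + (-1.97531e-05) + (-1.31687e-06) + (-8.77915e-08) + (-5.85277e-09) + (-3.90184e-10) + (-2.60123e-11) + (-1.73415e-12) + (-1.1561e-13) + (-7.70735e-15) + (-5.13823e-16) + (-3.42549e-17) + (-2.28366e-18)
Sum = -4.691720254e+17
Rounded to 6 significant figures: -4.69172e+17

-4.69172e+17


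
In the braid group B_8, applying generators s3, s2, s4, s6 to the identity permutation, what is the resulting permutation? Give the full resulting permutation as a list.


Starting with identity [1, 2, 3, 4, 5, 6, 7, 8].
Apply generators in sequence:
  After s3: [1, 2, 4, 3, 5, 6, 7, 8]
  After s2: [1, 4, 2, 3, 5, 6, 7, 8]
  After s4: [1, 4, 2, 5, 3, 6, 7, 8]
  After s6: [1, 4, 2, 5, 3, 7, 6, 8]
Final permutation: [1, 4, 2, 5, 3, 7, 6, 8]

[1, 4, 2, 5, 3, 7, 6, 8]


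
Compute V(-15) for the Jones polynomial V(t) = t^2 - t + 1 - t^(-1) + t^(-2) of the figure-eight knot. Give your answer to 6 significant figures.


Substituting t = -15 into V(t) = t^2 - t + 1 - t^(-1) + t^(-2):
  (+)t^(2) = 225
  (-)t^(1) = 15
  (+)t^(0) = 1
  (-)t^(-1) = 0.0666667
  (+)t^(-2) = 0.00444444
Sum = (225) + (15) + (1) + (0.0666667) + (0.00444444)
= 241.0711111
Rounded to 6 significant figures: 241.071

241.071


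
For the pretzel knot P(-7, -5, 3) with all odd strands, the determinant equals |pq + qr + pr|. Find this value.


Step 1: Compute pq + qr + pr.
pq = (-7)*(-5) = 35
qr = (-5)*3 = -15
pr = (-7)*3 = -21
pq + qr + pr = 35 + (-15) + (-21) = -1
Step 2: Take absolute value.
det(P(-7,-5,3)) = |-1| = 1

1


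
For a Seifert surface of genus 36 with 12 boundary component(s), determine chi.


chi = 2 - 2g - b
= 2 - 2*36 - 12
= 2 - 72 - 12 = -82

-82


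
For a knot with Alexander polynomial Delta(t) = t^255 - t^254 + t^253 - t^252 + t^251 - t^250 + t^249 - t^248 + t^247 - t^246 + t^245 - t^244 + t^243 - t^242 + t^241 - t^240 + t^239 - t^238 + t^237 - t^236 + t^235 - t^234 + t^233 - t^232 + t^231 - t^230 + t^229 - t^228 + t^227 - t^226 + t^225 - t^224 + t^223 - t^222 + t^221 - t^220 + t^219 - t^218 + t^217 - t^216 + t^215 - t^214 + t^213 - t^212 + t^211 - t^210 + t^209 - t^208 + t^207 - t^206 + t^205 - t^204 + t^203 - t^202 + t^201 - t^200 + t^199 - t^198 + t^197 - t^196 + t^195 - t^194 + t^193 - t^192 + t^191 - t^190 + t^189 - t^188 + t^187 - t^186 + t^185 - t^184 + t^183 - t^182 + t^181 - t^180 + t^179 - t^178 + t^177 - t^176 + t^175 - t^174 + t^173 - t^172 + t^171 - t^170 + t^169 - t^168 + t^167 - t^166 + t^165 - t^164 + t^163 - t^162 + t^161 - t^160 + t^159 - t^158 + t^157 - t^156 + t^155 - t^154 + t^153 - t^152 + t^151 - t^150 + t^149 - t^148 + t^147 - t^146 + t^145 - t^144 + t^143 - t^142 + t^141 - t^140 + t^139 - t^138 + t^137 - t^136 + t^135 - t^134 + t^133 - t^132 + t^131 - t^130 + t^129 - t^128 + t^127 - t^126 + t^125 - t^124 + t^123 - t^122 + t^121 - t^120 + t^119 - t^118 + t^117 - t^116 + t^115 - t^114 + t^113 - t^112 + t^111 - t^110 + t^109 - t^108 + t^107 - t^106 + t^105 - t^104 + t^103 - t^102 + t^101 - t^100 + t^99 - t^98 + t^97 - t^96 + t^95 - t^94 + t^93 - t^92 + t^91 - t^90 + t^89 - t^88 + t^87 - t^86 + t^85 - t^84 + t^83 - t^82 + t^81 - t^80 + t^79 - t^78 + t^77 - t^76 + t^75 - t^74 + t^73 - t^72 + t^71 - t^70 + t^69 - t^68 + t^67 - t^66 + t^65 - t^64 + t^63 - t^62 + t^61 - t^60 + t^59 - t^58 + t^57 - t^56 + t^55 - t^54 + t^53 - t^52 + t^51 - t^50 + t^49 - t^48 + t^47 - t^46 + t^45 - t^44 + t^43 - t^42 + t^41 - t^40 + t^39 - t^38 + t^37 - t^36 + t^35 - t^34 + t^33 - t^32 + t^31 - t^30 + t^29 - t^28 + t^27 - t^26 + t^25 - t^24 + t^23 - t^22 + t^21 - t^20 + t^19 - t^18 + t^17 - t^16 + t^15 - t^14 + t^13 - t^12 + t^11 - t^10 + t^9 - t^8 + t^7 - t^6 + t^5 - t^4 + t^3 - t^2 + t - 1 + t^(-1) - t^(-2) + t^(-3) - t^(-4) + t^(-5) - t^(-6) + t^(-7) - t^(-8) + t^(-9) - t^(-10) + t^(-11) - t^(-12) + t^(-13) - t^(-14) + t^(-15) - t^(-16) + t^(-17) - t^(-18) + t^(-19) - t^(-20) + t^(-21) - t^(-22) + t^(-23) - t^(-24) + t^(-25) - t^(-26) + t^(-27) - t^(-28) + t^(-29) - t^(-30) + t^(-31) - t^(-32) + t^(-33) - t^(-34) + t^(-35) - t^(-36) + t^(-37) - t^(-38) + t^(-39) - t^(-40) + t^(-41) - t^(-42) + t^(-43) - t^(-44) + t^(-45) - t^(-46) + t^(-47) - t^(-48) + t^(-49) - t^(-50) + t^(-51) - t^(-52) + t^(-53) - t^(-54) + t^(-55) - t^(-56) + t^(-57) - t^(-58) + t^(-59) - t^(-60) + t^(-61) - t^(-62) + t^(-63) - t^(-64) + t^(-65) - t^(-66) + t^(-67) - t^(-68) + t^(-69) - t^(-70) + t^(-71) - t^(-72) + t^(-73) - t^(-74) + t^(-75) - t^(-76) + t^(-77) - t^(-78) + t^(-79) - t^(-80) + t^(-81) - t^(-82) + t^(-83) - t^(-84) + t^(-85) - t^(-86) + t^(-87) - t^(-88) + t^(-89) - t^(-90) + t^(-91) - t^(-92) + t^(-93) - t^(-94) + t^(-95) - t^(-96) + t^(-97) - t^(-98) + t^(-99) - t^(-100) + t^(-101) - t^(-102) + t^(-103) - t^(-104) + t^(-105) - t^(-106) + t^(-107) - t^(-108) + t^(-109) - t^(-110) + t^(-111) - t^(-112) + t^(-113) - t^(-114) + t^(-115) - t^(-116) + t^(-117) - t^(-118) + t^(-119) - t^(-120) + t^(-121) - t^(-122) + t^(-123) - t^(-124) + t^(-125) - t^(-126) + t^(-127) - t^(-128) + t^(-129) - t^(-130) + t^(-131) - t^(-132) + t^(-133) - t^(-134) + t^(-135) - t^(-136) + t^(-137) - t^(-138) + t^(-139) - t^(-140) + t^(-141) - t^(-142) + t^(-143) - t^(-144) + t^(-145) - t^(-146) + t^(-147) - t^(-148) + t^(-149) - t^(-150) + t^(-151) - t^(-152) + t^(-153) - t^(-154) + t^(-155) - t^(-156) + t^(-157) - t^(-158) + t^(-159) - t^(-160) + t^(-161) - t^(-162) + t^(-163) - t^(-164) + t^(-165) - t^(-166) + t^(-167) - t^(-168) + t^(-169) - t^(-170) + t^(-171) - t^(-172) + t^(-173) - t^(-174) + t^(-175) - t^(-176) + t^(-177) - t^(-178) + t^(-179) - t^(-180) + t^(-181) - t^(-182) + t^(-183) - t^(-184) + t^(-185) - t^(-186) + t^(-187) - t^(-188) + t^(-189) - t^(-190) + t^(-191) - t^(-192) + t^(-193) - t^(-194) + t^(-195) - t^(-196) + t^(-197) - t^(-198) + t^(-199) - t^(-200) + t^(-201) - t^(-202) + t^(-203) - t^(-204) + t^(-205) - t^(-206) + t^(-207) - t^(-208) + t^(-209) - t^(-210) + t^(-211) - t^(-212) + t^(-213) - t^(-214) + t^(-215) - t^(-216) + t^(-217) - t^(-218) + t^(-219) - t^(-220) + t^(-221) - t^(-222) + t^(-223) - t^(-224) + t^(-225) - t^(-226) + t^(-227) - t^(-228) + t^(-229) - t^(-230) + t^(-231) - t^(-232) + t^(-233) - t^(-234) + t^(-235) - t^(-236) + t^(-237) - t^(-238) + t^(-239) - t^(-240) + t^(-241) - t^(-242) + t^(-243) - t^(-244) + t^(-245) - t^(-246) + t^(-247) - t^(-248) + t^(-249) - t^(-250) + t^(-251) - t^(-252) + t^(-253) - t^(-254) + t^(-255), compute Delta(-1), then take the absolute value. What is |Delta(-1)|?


Step 1: The polynomial has 511 terms with alternating signs, exponents from 255 down to -255.
Step 2: Substitute t = -1. The i-th term has coefficient (-1)^i and exponent (m-i),
  so its value is (-1)^i * (-1)^(m-i) = (-1)^m = -1 for every i.
Step 3: All 511 terms equal -1, so Delta(-1) = 511 * (-1) = -511
Step 4: |Delta(-1)| = 511

511


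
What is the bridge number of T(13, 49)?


The bridge number of T(p,q) is min(p,q).
min(13, 49) = 13

13


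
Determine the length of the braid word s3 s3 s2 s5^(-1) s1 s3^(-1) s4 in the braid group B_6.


The word length counts the number of generators (including inverses).
Listing each generator: s3, s3, s2, s5^(-1), s1, s3^(-1), s4
There are 7 generators in this braid word.

7


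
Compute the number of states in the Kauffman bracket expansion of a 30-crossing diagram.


Each crossing contributes 2 choices (A-smoothing or B-smoothing).
Total states = 2^30 = 1073741824

1073741824


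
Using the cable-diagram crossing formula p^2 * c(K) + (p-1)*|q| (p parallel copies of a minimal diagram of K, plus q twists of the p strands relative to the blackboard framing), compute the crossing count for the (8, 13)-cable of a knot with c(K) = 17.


Step 1: Each of the c(K) crossings of the companion diagram becomes p*p = p^2 crossings among the p parallel strands, and each of the |q| twists s_1 s_2 ... s_(p-1) adds (p-1) crossings.
  Crossings = p^2 * c(K) + (p-1)*|q|
Step 2: = 8^2 * 17 + (8-1)*13
Step 3: = 64*17 + 7*13
Step 4: = 1088 + 91 = 1179

1179
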